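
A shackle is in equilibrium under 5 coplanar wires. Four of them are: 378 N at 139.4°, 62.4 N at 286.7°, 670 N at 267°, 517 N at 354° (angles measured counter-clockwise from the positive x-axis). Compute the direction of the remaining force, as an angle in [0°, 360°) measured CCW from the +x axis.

θ ≈ 111°

Sum the known components: ΣF_x = 210 N, ΣF_y = -536.9 N.
For equilibrium the remaining force must supply (−ΣF_x, −ΣF_y) = (-210, 536.9) N.
Magnitude = √((-210)² + (536.9)²) = 576.5 N; direction = atan2(536.9, -210) = 111.4°.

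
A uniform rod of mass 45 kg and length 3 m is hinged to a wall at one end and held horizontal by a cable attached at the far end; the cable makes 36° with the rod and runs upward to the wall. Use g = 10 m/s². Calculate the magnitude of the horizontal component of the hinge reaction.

H_x ≈ 310 N

Take torques about the hinge: T sin 36° · 3 = 45×10×1.5 = 675 N·m.
So T = 675 / (0.5878 × 3) = 382.79 N.
ΣF_x = 0: H_x = T cos 36° = 309.69 N.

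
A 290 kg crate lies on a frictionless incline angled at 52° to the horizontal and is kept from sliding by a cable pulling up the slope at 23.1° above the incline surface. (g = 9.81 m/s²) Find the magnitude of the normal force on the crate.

N ≈ 795 N

Take axes along and perpendicular to the incline. Weight components: W sin 52° = 2242 N down-slope, W cos 52° = 1751 N into the surface.
Along incline: T cos 23.1° = W sin 52° → T = 2437 N.
Perpendicular: N = W cos 52° − T sin 23.1° = 795.3 N.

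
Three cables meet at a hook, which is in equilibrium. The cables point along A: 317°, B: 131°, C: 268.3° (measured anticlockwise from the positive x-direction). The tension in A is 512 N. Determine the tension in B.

T_B ≈ 567 N

Resolve: ΣF_x = 512 cos 317° + T_B cos 131° + T_C cos 268.3° = 0.
        ΣF_y = 512 sin 317° + T_B sin 131° + T_C sin 268.3° = 0.
The known terms sum to (374.5, -349.2) N, so -0.6561 T_B − 0.0297 T_C = -374.5 and 0.7547 T_B − 0.9996 T_C = 349.2.
Solving simultaneously: T_B = 567.2 N, T_C = 78.92 N.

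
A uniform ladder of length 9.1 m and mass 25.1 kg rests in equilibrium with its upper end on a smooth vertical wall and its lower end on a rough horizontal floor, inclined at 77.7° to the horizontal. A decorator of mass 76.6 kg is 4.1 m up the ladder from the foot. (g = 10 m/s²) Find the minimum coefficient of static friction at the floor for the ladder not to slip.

μ_min ≈ 0.101

ΣF_y = 0: N_floor = 25.1×10 + 76.6×10 = 1017 N.
Torques about the foot: N_wall · 9.1 sin 77.7° = 25.1×10×4.55 cos 77.7° + 76.6×10×4.1 cos 77.7° → N_wall = 102.61 N.
ΣF_x = 0: f_floor = N_wall = 102.61 N.
μ_min = f_floor / N_floor = 102.61 / 1017 = 0.1009.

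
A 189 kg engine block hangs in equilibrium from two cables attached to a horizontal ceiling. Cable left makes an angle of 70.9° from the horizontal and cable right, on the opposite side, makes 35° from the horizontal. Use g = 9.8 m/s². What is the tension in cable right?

Weight W = 189 × 9.8 = 1852 N acts straight down.
Horizontal: T_left cos 70.9° = T_right cos 35°  →  T_left = 2.503 T_right.
Vertical: T_left sin 70.9° + T_right sin 35° = 1852.
Substituting the horizontal relation into the vertical equation gives 2.939 T_right = 1852, so T_right = 630.2 N.

T_right ≈ 630 N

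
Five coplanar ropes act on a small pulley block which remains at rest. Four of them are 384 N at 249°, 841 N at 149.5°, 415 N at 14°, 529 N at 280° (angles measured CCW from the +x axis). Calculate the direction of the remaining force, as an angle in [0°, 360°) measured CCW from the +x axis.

Sum the known components: ΣF_x = -367.7 N, ΣF_y = -352.2 N.
For equilibrium the remaining force must supply (−ΣF_x, −ΣF_y) = (367.7, 352.2) N.
Magnitude = √((367.7)² + (352.2)²) = 509.2 N; direction = atan2(352.2, 367.7) = 43.8°.

θ ≈ 43.8°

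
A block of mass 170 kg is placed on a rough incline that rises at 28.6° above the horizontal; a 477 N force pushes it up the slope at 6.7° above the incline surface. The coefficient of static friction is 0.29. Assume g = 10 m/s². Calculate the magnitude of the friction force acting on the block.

f ≈ 340 N

Axes along / perpendicular to the incline. W sin 28.6° = 813.8 N down-slope; W cos 28.6° = 1493 N into the surface.
Perpendicular: N = W cos 28.6° − P sin 6.7° = 1493 − 55.65 = 1437 N.
Along incline: P cos 6.7° + f = W sin 28.6° (friction acts up-slope) → f = 813.8 − 473.7 = 340 N.
|f| = 340 N ≤ μN = 416.7 N, so the block is indeed static.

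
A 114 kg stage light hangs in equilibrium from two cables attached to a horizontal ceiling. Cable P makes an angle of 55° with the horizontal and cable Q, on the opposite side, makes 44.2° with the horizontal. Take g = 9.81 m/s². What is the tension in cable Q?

Weight W = 114 × 9.81 = 1118 N acts straight down.
Horizontal: T_P cos 55° = T_Q cos 44.2°  →  T_P = 1.25 T_Q.
Vertical: T_P sin 55° + T_Q sin 44.2° = 1118.
Substituting the horizontal relation into the vertical equation gives 1.721 T_Q = 1118, so T_Q = 649.8 N.

T_Q ≈ 650 N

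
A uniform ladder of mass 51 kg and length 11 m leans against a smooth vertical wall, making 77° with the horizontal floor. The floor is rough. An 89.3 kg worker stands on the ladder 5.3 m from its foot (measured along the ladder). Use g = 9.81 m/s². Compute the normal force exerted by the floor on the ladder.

ΣF_y = 0: N_floor = 51×9.81 + 89.3×9.81 = 1376.3 N.

N_floor ≈ 1380 N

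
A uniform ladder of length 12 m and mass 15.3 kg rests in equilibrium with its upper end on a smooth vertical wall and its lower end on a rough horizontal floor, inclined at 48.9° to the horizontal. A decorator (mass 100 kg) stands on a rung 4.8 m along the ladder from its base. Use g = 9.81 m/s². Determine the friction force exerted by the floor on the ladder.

Torques about the foot: N_wall · 12 sin 48.9° = 15.3×9.81×6 cos 48.9° + 100×9.81×4.8 cos 48.9° → N_wall = 407.78 N.
ΣF_x = 0: f_floor = N_wall = 407.78 N.

f ≈ 408 N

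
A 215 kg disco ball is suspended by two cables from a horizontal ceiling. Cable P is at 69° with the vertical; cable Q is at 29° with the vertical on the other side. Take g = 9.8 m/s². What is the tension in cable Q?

T_Q ≈ 1990 N

Angles from the horizontal: cable P is 90° − 69° = 21°, cable Q is 90° − 29° = 61°.
Weight W = 215 × 9.8 = 2107 N acts straight down.
Horizontal: T_P cos 21° = T_Q cos 61°  →  T_P = 0.5193 T_Q.
Vertical: T_P sin 21° + T_Q sin 61° = 2107.
Substituting the horizontal relation into the vertical equation gives 1.061 T_Q = 2107, so T_Q = 1986 N.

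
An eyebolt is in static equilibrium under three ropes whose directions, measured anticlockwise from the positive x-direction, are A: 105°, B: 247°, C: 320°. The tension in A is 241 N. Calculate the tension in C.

T_C ≈ 155 N

Resolve: ΣF_x = 241 cos 105° + T_B cos 247° + T_C cos 320° = 0.
        ΣF_y = 241 sin 105° + T_B sin 247° + T_C sin 320° = 0.
The known terms sum to (-62.38, 232.8) N, so -0.3907 T_B + 0.7660 T_C = 62.38 and -0.9205 T_B − 0.6428 T_C = -232.8.
Solving simultaneously: T_B = 144.5 N, T_C = 155.2 N.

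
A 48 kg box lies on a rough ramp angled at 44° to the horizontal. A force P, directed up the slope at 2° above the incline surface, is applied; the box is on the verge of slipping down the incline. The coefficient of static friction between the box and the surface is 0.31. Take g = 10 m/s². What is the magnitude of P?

P ≈ 229 N

On the verge of sliding down the incline, friction equals μN and acts up the slope.
Perpendicular: N + P sin 2° = W cos 44° = 345.3 N.
Along incline: P cos 2° + μN = W sin 44° with W sin 44° = 333.4 N.
Solving the pair for P and N: P = 229 N, N = 337.3 N (and f = μN = 104.6 N).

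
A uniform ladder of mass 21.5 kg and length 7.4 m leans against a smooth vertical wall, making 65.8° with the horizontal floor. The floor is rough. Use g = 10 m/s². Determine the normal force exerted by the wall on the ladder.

Torques about the foot: N_wall · 7.4 sin 65.8° = 21.5×10×3.7 cos 65.8° → N_wall = 48.312 N.

N_wall ≈ 48.3 N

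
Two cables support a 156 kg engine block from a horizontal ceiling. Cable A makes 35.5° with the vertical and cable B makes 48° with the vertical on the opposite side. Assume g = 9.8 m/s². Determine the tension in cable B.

Angles from the horizontal: cable A is 90° − 35.5° = 54.5°, cable B is 90° − 48° = 42°.
Weight W = 156 × 9.8 = 1529 N acts straight down.
Horizontal: T_A cos 54.5° = T_B cos 42°  →  T_A = 1.28 T_B.
Vertical: T_A sin 54.5° + T_B sin 42° = 1529.
Substituting the horizontal relation into the vertical equation gives 1.711 T_B = 1529, so T_B = 893.5 N.

T_B ≈ 894 N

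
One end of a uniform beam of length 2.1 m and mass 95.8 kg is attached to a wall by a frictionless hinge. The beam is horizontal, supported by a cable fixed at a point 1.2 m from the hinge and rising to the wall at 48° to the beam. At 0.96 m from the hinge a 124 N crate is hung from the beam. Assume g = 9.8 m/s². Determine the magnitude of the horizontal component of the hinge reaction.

Take torques about the hinge: T sin 48° · 1.2 = 95.8×9.8×1.05 + 124×0.96 = 1104.8 N·m.
So T = 1104.8 / (0.7431 × 1.2) = 1238.9 N.
ΣF_x = 0: H_x = T cos 48° = 828.99 N.

H_x ≈ 829 N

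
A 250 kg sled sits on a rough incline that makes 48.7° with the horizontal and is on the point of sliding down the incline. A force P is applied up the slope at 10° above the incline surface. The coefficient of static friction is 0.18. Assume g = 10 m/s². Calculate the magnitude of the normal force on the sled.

N ≈ 1360 N

On the verge of sliding down the incline, friction equals μN and acts up the slope.
Perpendicular: N + P sin 10° = W cos 48.7° = 1650 N.
Along incline: P cos 10° + μN = W sin 48.7° with W sin 48.7° = 1878 N.
Solving the pair for P and N: P = 1658 N, N = 1362 N (and f = μN = 245.2 N).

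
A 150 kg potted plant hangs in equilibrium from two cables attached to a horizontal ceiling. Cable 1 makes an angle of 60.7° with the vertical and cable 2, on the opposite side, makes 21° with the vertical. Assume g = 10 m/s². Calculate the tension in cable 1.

T_1 ≈ 543 N

Angles from the horizontal: cable 1 is 90° − 60.7° = 29.3°, cable 2 is 90° − 21° = 69°.
Weight W = 150 × 10 = 1500 N acts straight down.
Horizontal: T_1 cos 29.3° = T_2 cos 69°  →  T_2 = 2.433 T_1.
Vertical: T_1 sin 29.3° + T_2 sin 69° = 1500.
Substituting the horizontal relation into the vertical equation gives 2.761 T_1 = 1500, so T_1 = 543.2 N.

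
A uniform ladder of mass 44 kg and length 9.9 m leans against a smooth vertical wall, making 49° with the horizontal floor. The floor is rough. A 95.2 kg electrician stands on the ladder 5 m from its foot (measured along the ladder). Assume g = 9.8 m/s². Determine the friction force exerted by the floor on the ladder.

f ≈ 597 N

Torques about the foot: N_wall · 9.9 sin 49° = 44×9.8×4.95 cos 49° + 95.2×9.8×5 cos 49° → N_wall = 597.02 N.
ΣF_x = 0: f_floor = N_wall = 597.02 N.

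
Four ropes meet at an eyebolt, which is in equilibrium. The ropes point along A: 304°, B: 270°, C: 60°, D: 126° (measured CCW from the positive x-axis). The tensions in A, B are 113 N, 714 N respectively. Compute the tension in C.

Resolve: ΣF_x = 113 cos 304° + 714 cos 270° + T_C cos 60° + T_D cos 126° = 0.
        ΣF_y = 113 sin 304° + 714 sin 270° + T_C sin 60° + T_D sin 126° = 0.
The known terms sum to (63.19, -807.7) N, so 0.5000 T_C − 0.5878 T_D = -63.19 and 0.8660 T_C + 0.8090 T_D = 807.7.
Solving simultaneously: T_C = 463.7 N, T_D = 502 N.

T_C ≈ 464 N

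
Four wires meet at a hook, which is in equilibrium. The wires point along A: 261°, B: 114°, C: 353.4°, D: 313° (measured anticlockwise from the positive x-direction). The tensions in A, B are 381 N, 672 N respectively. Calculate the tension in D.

T_D ≈ 305 N

Resolve: ΣF_x = 381 cos 261° + 672 cos 114° + T_C cos 353.4° + T_D cos 313° = 0.
        ΣF_y = 381 sin 261° + 672 sin 114° + T_C sin 353.4° + T_D sin 313° = 0.
The known terms sum to (-332.9, 237.6) N, so 0.9934 T_C + 0.6820 T_D = 332.9 and -0.1149 T_C − 0.7314 T_D = -237.6.
Solving simultaneously: T_C = 125.7 N, T_D = 305.1 N.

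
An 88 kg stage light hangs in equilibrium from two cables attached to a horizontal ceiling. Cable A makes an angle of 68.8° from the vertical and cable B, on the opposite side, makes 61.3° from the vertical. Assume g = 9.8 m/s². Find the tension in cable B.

Angles from the horizontal: cable A is 90° − 68.8° = 21.2°, cable B is 90° − 61.3° = 28.7°.
Weight W = 88 × 9.8 = 862.4 N acts straight down.
Horizontal: T_A cos 21.2° = T_B cos 28.7°  →  T_A = 0.9408 T_B.
Vertical: T_A sin 21.2° + T_B sin 28.7° = 862.4.
Substituting the horizontal relation into the vertical equation gives 0.8204 T_B = 862.4, so T_B = 1051 N.

T_B ≈ 1050 N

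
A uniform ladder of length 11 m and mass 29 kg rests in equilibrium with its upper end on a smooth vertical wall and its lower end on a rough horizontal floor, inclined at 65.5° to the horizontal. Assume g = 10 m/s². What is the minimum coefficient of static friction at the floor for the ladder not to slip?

ΣF_y = 0: N_floor = 29×10 = 290 N.
Torques about the foot: N_wall · 11 sin 65.5° = 29×10×5.5 cos 65.5° → N_wall = 66.08 N.
ΣF_x = 0: f_floor = N_wall = 66.08 N.
μ_min = f_floor / N_floor = 66.08 / 290 = 0.2279.

μ_min ≈ 0.228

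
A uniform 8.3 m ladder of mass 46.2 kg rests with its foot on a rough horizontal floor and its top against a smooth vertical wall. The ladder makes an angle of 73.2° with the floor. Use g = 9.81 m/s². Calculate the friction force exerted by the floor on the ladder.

f ≈ 68.4 N

Torques about the foot: N_wall · 8.3 sin 73.2° = 46.2×9.81×4.15 cos 73.2° → N_wall = 68.418 N.
ΣF_x = 0: f_floor = N_wall = 68.418 N.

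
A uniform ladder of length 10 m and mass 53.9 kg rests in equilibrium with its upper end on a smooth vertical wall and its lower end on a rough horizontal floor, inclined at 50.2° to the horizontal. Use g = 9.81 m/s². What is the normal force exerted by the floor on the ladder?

N_floor ≈ 529 N

ΣF_y = 0: N_floor = 53.9×9.81 = 528.76 N.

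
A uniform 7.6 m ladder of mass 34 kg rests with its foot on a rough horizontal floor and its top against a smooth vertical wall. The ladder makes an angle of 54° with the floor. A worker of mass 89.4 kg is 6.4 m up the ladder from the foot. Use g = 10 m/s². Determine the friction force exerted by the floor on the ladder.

f ≈ 670 N

Torques about the foot: N_wall · 7.6 sin 54° = 34×10×3.8 cos 54° + 89.4×10×6.4 cos 54° → N_wall = 670.48 N.
ΣF_x = 0: f_floor = N_wall = 670.48 N.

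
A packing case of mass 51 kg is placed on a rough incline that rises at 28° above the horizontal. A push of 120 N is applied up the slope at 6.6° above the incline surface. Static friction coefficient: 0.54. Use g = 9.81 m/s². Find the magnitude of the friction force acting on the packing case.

f ≈ 116 N

Axes along / perpendicular to the incline. W sin 28° = 234.9 N down-slope; W cos 28° = 441.7 N into the surface.
Perpendicular: N = W cos 28° − P sin 6.6° = 441.7 − 13.79 = 428 N.
Along incline: P cos 6.6° + f = W sin 28° (friction acts up-slope) → f = 234.9 − 119.2 = 115.7 N.
|f| = 115.7 N ≤ μN = 231.1 N, so the packing case is indeed static.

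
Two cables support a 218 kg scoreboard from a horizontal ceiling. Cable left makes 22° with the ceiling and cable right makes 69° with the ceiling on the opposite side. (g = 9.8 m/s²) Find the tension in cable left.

Weight W = 218 × 9.8 = 2136 N acts straight down.
Horizontal: T_left cos 22° = T_right cos 69°  →  T_right = 2.587 T_left.
Vertical: T_left sin 22° + T_right sin 69° = 2136.
Substituting the horizontal relation into the vertical equation gives 2.79 T_left = 2136, so T_left = 765.7 N.

T_left ≈ 766 N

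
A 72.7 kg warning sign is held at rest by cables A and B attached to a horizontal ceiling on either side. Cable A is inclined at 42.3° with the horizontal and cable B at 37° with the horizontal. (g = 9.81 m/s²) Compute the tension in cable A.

Weight W = 72.7 × 9.81 = 713.2 N acts straight down.
Horizontal: T_A cos 42.3° = T_B cos 37°  →  T_B = 0.9261 T_A.
Vertical: T_A sin 42.3° + T_B sin 37° = 713.2.
Substituting the horizontal relation into the vertical equation gives 1.23 T_A = 713.2, so T_A = 579.7 N.

T_A ≈ 580 N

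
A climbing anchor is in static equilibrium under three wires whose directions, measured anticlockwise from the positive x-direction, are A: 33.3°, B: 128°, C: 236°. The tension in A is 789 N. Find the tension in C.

T_C ≈ 827 N

Resolve: ΣF_x = 789 cos 33.3° + T_B cos 128° + T_C cos 236° = 0.
        ΣF_y = 789 sin 33.3° + T_B sin 128° + T_C sin 236° = 0.
The known terms sum to (659.5, 433.2) N, so -0.6157 T_B − 0.5592 T_C = -659.5 and 0.7880 T_B − 0.8290 T_C = -433.2.
Solving simultaneously: T_B = 320.1 N, T_C = 826.8 N.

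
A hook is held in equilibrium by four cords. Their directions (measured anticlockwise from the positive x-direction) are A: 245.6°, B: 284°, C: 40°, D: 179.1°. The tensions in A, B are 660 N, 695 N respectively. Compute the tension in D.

Resolve: ΣF_x = 660 cos 245.6° + 695 cos 284° + T_C cos 40° + T_D cos 179.1° = 0.
        ΣF_y = 660 sin 245.6° + 695 sin 284° + T_C sin 40° + T_D sin 179.1° = 0.
The known terms sum to (-104.5, -1275) N, so 0.7660 T_C − 0.9999 T_D = 104.5 and 0.6428 T_C + 0.0157 T_D = 1275.
Solving simultaneously: T_C = 1950 N, T_D = 1390 N.

T_D ≈ 1390 N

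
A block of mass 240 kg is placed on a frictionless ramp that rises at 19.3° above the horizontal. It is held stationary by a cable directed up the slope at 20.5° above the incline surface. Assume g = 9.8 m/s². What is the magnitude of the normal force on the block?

Take axes along and perpendicular to the incline. Weight components: W sin 19.3° = 777.4 N down-slope, W cos 19.3° = 2220 N into the surface.
Along incline: T cos 20.5° = W sin 19.3° → T = 829.9 N.
Perpendicular: N = W cos 19.3° − T sin 20.5° = 1929 N.

N ≈ 1930 N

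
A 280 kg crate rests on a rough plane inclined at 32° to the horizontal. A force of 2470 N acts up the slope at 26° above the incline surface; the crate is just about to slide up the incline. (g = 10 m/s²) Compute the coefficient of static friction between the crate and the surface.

On the verge of sliding up the incline, friction is at its maximum μN and acts down the slope.
Perpendicular to incline: N = W cos 32° − P sin 26° = 2375 − 1083 = 1292 N.
Along incline: P cos 26° − μN = W sin 32° → μ = −(W sin 32° − P cos 26°) / N = 0.57.

μ ≈ 0.570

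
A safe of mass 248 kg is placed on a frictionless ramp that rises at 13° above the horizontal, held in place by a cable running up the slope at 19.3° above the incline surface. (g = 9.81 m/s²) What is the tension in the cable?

T ≈ 580 N

Take axes along and perpendicular to the incline. Weight components: W sin 13° = 547.3 N down-slope, W cos 13° = 2371 N into the surface.
Along incline: T cos 19.3° = W sin 13° → T = 579.9 N.
Perpendicular: N = W cos 13° − T sin 19.3° = 2179 N.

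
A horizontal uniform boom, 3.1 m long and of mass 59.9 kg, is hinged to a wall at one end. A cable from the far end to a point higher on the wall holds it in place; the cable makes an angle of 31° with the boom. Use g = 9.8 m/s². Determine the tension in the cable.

Take torques about the hinge: T sin 31° · 3.1 = 59.9×9.8×1.55 = 909.88 N·m.
So T = 909.88 / (0.5150 × 3.1) = 569.88 N.

T ≈ 570 N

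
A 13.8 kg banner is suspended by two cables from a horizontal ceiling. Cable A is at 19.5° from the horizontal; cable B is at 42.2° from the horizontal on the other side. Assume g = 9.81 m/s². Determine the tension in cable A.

T_A ≈ 114 N

Weight W = 13.8 × 9.81 = 135.4 N acts straight down.
Horizontal: T_A cos 19.5° = T_B cos 42.2°  →  T_B = 1.272 T_A.
Vertical: T_A sin 19.5° + T_B sin 42.2° = 135.4.
Substituting the horizontal relation into the vertical equation gives 1.189 T_A = 135.4, so T_A = 113.9 N.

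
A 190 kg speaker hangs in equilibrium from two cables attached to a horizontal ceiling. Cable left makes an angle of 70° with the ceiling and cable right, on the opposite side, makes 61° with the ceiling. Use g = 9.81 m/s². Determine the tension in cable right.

T_right ≈ 845 N

Weight W = 190 × 9.81 = 1864 N acts straight down.
Horizontal: T_left cos 70° = T_right cos 61°  →  T_left = 1.417 T_right.
Vertical: T_left sin 70° + T_right sin 61° = 1864.
Substituting the horizontal relation into the vertical equation gives 2.207 T_right = 1864, so T_right = 844.7 N.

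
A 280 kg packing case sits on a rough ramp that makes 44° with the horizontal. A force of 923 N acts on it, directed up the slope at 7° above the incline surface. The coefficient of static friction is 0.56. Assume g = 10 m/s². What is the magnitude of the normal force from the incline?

Axes along / perpendicular to the incline. W sin 44° = 1945 N down-slope; W cos 44° = 2014 N into the surface.
Perpendicular: N = W cos 44° − P sin 7° = 2014 − 112.5 = 1902 N.
Along incline: P cos 7° + f = W sin 44° (friction acts up-slope) → f = 1945 − 916.1 = 1029 N.
|f| = 1029 N ≤ μN = 1065 N, so the packing case is indeed static.

N ≈ 1900 N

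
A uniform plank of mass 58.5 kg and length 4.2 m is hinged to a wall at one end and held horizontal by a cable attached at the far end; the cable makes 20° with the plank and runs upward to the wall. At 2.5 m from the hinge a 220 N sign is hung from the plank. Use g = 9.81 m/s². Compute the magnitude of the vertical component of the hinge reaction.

Take torques about the hinge: T sin 20° · 4.2 = 58.5×9.81×2.1 + 220×2.5 = 1755.2 N·m.
So T = 1755.2 / (0.3420 × 4.2) = 1221.8 N.
ΣF_y = 0: H_y = (58.5×9.81 + 220) − T sin 20° = 793.88 − 417.89 = 375.99 N.

|H_y| ≈ 376 N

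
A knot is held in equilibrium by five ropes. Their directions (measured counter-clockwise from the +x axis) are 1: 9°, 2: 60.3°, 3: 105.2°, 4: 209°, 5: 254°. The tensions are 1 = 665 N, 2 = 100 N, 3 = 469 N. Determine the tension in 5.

Resolve: ΣF_x = 665 cos 9° + 100 cos 60.3° + 469 cos 105.2° + T_4 cos 209° + T_5 cos 254° = 0.
        ΣF_y = 665 sin 9° + 100 sin 60.3° + 469 sin 105.2° + T_4 sin 209° + T_5 sin 254° = 0.
The known terms sum to (583.4, 643.5) N, so -0.8746 T_4 − 0.2756 T_5 = -583.4 and -0.4848 T_4 − 0.9613 T_5 = -643.5.
Solving simultaneously: T_4 = 542.2 N, T_5 = 395.9 N.

T_5 ≈ 396 N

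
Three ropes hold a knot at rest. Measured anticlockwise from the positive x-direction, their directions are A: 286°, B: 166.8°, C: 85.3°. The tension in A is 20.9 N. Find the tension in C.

Resolve: ΣF_x = 20.9 cos 286° + T_B cos 166.8° + T_C cos 85.3° = 0.
        ΣF_y = 20.9 sin 286° + T_B sin 166.8° + T_C sin 85.3° = 0.
The known terms sum to (5.761, -20.09) N, so -0.9736 T_B + 0.0819 T_C = -5.761 and 0.2284 T_B + 0.9966 T_C = 20.09.
Solving simultaneously: T_B = 7.470 N, T_C = 18.45 N.

T_C ≈ 18.4 N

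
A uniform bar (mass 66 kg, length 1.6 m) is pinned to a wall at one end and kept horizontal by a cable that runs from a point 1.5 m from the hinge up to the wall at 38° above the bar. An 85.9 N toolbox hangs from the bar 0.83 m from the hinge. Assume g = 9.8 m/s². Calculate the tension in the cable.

Take torques about the hinge: T sin 38° · 1.5 = 66×9.8×0.8 + 85.9×0.83 = 588.74 N·m.
So T = 588.74 / (0.6157 × 1.5) = 637.51 N.

T ≈ 638 N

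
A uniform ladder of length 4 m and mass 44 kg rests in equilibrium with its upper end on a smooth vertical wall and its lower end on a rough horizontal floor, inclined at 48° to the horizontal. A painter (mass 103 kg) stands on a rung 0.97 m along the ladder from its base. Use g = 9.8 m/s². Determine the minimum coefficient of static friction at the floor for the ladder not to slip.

μ_min ≈ 0.288

ΣF_y = 0: N_floor = 44×9.8 + 103×9.8 = 1440.6 N.
Torques about the foot: N_wall · 4 sin 48° = 44×9.8×2 cos 48° + 103×9.8×0.97 cos 48° → N_wall = 414.53 N.
ΣF_x = 0: f_floor = N_wall = 414.53 N.
μ_min = f_floor / N_floor = 414.53 / 1440.6 = 0.2877.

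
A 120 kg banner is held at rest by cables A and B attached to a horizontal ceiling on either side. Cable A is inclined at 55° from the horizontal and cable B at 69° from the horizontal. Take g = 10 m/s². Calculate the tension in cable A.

T_A ≈ 519 N

Weight W = 120 × 10 = 1200 N acts straight down.
Horizontal: T_A cos 55° = T_B cos 69°  →  T_B = 1.601 T_A.
Vertical: T_A sin 55° + T_B sin 69° = 1200.
Substituting the horizontal relation into the vertical equation gives 2.313 T_A = 1200, so T_A = 518.7 N.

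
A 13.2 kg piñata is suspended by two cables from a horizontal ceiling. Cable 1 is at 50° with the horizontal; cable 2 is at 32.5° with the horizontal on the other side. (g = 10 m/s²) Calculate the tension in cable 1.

T_1 ≈ 112 N

Weight W = 13.2 × 10 = 132 N acts straight down.
Horizontal: T_1 cos 50° = T_2 cos 32.5°  →  T_2 = 0.7621 T_1.
Vertical: T_1 sin 50° + T_2 sin 32.5° = 132.
Substituting the horizontal relation into the vertical equation gives 1.176 T_1 = 132, so T_1 = 112.3 N.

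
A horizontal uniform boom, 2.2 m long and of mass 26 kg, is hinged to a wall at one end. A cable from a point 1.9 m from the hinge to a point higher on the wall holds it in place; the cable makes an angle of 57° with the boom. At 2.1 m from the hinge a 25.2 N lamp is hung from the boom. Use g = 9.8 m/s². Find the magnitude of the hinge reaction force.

Take torques about the hinge: T sin 57° · 1.9 = 26×9.8×1.1 + 25.2×2.1 = 333.2 N·m.
So T = 333.2 / (0.8387 × 1.9) = 209.1 N.
ΣF_x = 0: H_x = T cos 57° = 113.89 N.
ΣF_y = 0: H_y = (26×9.8 + 25.2) − T sin 57° = 280 − 175.37 = 104.63 N.
|H| = √(H_x² + H_y²) = √((113.89)² + (104.63)²) = 154.65 N.

|H| ≈ 155 N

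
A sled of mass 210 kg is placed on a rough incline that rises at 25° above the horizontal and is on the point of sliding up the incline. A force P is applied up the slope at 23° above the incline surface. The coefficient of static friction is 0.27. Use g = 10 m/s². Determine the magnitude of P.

P ≈ 1370 N

On the verge of sliding up the incline, friction equals μN and acts down the slope.
Perpendicular: N + P sin 23° = W cos 25° = 1903 N.
Along incline: P cos 23° = W sin 25° + μN  with W sin 25° = 887.5 N.
Solving the pair for P and N: P = 1366 N, N = 1370 N (and f = μN = 369.8 N).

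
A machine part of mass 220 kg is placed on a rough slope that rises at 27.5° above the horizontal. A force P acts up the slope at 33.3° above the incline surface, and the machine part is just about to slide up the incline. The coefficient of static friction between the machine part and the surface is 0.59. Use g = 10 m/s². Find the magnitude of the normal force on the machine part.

On the verge of sliding up the incline, friction equals μN and acts down the slope.
Perpendicular: N + P sin 33.3° = W cos 27.5° = 1951 N.
Along incline: P cos 33.3° = W sin 27.5° + μN  with W sin 27.5° = 1016 N.
Solving the pair for P and N: P = 1869 N, N = 925.5 N (and f = μN = 546 N).

N ≈ 925 N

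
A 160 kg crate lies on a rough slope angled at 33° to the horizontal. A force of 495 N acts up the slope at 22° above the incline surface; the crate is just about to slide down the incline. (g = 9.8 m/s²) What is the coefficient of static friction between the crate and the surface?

μ ≈ 0.350

On the verge of sliding down the incline, friction is at its maximum μN and acts up the slope.
Perpendicular to incline: N = W cos 33° − P sin 22° = 1315 − 185.4 = 1130 N.
Along incline: P cos 22° + μN = W sin 33° → μ = (W sin 33° − P cos 22°) / N = 0.3497.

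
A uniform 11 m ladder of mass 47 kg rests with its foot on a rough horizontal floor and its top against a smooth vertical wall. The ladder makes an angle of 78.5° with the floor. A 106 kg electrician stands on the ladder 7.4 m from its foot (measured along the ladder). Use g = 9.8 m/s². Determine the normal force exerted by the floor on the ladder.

N_floor ≈ 1500 N

ΣF_y = 0: N_floor = 47×9.8 + 106×9.8 = 1499.4 N.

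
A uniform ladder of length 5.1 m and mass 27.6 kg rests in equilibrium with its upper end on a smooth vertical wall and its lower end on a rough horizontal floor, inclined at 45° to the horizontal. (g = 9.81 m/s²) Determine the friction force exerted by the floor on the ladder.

Torques about the foot: N_wall · 5.1 sin 45° = 27.6×9.81×2.55 cos 45° → N_wall = 135.38 N.
ΣF_x = 0: f_floor = N_wall = 135.38 N.

f ≈ 135 N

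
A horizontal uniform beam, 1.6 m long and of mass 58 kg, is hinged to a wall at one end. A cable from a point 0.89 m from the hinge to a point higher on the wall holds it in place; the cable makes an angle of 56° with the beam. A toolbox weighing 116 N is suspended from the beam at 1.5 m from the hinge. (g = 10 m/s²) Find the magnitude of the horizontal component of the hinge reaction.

Take torques about the hinge: T sin 56° · 0.89 = 58×10×0.8 + 116×1.5 = 638 N·m.
So T = 638 / (0.8290 × 0.89) = 864.68 N.
ΣF_x = 0: H_x = T cos 56° = 483.52 N.

H_x ≈ 484 N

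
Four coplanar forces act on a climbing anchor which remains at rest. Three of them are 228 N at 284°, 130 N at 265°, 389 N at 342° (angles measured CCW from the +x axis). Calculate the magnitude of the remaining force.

Sum the known components: ΣF_x = 413.8 N, ΣF_y = -470.9 N.
For equilibrium the remaining force must supply (−ΣF_x, −ΣF_y) = (-413.8, 470.9) N.
Magnitude = √((-413.8)² + (470.9)²) = 626.9 N; direction = atan2(470.9, -413.8) = 131.3°.

F ≈ 627 N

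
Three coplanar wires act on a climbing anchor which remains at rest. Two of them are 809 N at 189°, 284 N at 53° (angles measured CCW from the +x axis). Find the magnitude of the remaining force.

Sum the known components: ΣF_x = -628.1 N, ΣF_y = 100.3 N.
For equilibrium the remaining force must supply (−ΣF_x, −ΣF_y) = (628.1, -100.3) N.
Magnitude = √((628.1)² + (-100.3)²) = 636.1 N; direction = atan2(-100.3, 628.1) = 350.9°.

F ≈ 636 N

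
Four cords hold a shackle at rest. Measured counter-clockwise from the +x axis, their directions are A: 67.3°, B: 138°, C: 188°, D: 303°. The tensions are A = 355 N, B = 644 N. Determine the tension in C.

Resolve: ΣF_x = 355 cos 67.3° + 644 cos 138° + T_C cos 188° + T_D cos 303° = 0.
        ΣF_y = 355 sin 67.3° + 644 sin 138° + T_C sin 188° + T_D sin 303° = 0.
The known terms sum to (-341.6, 758.4) N, so -0.9903 T_C + 0.5446 T_D = 341.6 and -0.1392 T_C − 0.8387 T_D = -758.4.
Solving simultaneously: T_C = 139.7 N, T_D = 881.1 N.

T_C ≈ 140 N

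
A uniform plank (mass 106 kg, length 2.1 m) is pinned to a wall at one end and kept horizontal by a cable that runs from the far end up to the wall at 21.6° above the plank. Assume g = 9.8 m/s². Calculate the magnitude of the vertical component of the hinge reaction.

Take torques about the hinge: T sin 21.6° · 2.1 = 106×9.8×1.05 = 1090.7 N·m.
So T = 1090.7 / (0.3681 × 2.1) = 1410.9 N.
ΣF_y = 0: H_y = (106×9.8) − T sin 21.6° = 1038.8 − 519.4 = 519.4 N.

|H_y| ≈ 519 N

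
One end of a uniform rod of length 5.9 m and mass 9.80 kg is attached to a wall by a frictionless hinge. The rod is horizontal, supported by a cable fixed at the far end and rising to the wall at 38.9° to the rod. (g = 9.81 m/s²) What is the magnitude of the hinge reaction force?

|H| ≈ 76.5 N

Take torques about the hinge: T sin 38.9° · 5.9 = 9.80×9.81×2.95 = 283.61 N·m.
So T = 283.61 / (0.6280 × 5.9) = 76.547 N.
ΣF_x = 0: H_x = T cos 38.9° = 59.573 N.
ΣF_y = 0: H_y = (9.80×9.81) − T sin 38.9° = 96.138 − 48.069 = 48.069 N.
|H| = √(H_x² + H_y²) = √((59.573)² + (48.069)²) = 76.547 N.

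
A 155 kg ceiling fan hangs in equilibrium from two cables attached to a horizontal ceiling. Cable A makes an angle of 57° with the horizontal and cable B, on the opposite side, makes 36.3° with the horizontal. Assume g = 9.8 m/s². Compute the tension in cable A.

Weight W = 155 × 9.8 = 1519 N acts straight down.
Horizontal: T_A cos 57° = T_B cos 36.3°  →  T_B = 0.6758 T_A.
Vertical: T_A sin 57° + T_B sin 36.3° = 1519.
Substituting the horizontal relation into the vertical equation gives 1.239 T_A = 1519, so T_A = 1226 N.

T_A ≈ 1230 N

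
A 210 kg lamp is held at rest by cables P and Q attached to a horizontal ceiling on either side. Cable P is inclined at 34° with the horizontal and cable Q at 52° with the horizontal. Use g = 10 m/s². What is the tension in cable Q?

Weight W = 210 × 10 = 2100 N acts straight down.
Horizontal: T_P cos 34° = T_Q cos 52°  →  T_P = 0.7426 T_Q.
Vertical: T_P sin 34° + T_Q sin 52° = 2100.
Substituting the horizontal relation into the vertical equation gives 1.203 T_Q = 2100, so T_Q = 1745 N.

T_Q ≈ 1750 N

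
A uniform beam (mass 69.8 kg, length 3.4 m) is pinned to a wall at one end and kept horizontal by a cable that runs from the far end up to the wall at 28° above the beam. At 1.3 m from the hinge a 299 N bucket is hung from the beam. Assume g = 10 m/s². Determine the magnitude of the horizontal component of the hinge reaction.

Take torques about the hinge: T sin 28° · 3.4 = 69.8×10×1.7 + 299×1.3 = 1575.3 N·m.
So T = 1575.3 / (0.4695 × 3.4) = 986.9 N.
ΣF_x = 0: H_x = T cos 28° = 871.38 N.

H_x ≈ 871 N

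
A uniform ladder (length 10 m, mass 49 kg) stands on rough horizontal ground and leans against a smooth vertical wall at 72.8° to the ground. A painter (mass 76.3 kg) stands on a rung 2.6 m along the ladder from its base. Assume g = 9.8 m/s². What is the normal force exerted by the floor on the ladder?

ΣF_y = 0: N_floor = 49×9.8 + 76.3×9.8 = 1227.9 N.

N_floor ≈ 1230 N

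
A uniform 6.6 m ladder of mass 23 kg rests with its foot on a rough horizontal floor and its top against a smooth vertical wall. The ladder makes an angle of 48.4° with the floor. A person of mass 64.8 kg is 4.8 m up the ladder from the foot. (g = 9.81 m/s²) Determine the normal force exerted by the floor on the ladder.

N_floor ≈ 861 N

ΣF_y = 0: N_floor = 23×9.81 + 64.8×9.81 = 861.32 N.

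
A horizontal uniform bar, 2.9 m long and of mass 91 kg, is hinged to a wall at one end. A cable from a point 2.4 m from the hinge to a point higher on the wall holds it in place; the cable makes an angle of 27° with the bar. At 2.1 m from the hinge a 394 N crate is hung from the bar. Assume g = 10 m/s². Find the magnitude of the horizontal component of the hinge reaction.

Take torques about the hinge: T sin 27° · 2.4 = 91×10×1.45 + 394×2.1 = 2146.9 N·m.
So T = 2146.9 / (0.4540 × 2.4) = 1970.4 N.
ΣF_x = 0: H_x = T cos 27° = 1755.6 N.

H_x ≈ 1760 N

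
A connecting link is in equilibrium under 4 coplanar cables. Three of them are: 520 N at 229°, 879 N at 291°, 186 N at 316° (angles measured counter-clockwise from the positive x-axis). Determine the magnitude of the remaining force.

Sum the known components: ΣF_x = 107.7 N, ΣF_y = -1342 N.
For equilibrium the remaining force must supply (−ΣF_x, −ΣF_y) = (-107.7, 1342) N.
Magnitude = √((-107.7)² + (1342)²) = 1347 N; direction = atan2(1342, -107.7) = 94.6°.

F ≈ 1350 N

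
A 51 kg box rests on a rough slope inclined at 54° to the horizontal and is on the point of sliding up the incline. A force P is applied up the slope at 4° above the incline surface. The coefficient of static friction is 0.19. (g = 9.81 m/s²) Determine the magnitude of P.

P ≈ 456 N

On the verge of sliding up the incline, friction equals μN and acts down the slope.
Perpendicular: N + P sin 4° = W cos 54° = 294.1 N.
Along incline: P cos 4° = W sin 54° + μN  with W sin 54° = 404.8 N.
Solving the pair for P and N: P = 455.7 N, N = 262.3 N (and f = μN = 49.83 N).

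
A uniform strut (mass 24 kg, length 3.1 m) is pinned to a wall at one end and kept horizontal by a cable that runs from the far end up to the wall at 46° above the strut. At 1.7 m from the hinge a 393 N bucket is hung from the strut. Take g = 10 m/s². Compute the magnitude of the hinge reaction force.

Take torques about the hinge: T sin 46° · 3.1 = 24×10×1.55 + 393×1.7 = 1040.1 N·m.
So T = 1040.1 / (0.7193 × 3.1) = 466.42 N.
ΣF_x = 0: H_x = T cos 46° = 324 N.
ΣF_y = 0: H_y = (24×10 + 393) − T sin 46° = 633 − 335.52 = 297.48 N.
|H| = √(H_x² + H_y²) = √((324)² + (297.48)²) = 439.86 N.

|H| ≈ 440 N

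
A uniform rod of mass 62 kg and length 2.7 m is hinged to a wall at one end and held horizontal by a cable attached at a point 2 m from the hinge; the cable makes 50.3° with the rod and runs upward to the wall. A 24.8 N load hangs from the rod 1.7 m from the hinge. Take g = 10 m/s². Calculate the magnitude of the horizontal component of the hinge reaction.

Take torques about the hinge: T sin 50.3° · 2 = 62×10×1.35 + 24.8×1.7 = 879.16 N·m.
So T = 879.16 / (0.7694 × 2) = 571.33 N.
ΣF_x = 0: H_x = T cos 50.3° = 364.95 N.

H_x ≈ 365 N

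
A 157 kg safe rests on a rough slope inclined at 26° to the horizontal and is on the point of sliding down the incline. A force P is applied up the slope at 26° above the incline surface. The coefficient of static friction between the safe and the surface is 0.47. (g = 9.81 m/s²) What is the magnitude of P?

P ≈ 35.4 N

On the verge of sliding down the incline, friction equals μN and acts up the slope.
Perpendicular: N + P sin 26° = W cos 26° = 1384 N.
Along incline: P cos 26° + μN = W sin 26° with W sin 26° = 675.2 N.
Solving the pair for P and N: P = 35.43 N, N = 1369 N (and f = μN = 643.3 N).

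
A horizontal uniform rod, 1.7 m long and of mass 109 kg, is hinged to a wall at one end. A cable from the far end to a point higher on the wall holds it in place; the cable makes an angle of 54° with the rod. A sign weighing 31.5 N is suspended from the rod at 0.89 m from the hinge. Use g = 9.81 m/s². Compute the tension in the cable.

T ≈ 681 N

Take torques about the hinge: T sin 54° · 1.7 = 109×9.81×0.85 + 31.5×0.89 = 936.93 N·m.
So T = 936.93 / (0.8090 × 1.7) = 681.24 N.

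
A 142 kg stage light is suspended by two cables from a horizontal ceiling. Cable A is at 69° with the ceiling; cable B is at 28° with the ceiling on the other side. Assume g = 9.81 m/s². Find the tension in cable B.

T_B ≈ 503 N

Weight W = 142 × 9.81 = 1393 N acts straight down.
Horizontal: T_A cos 69° = T_B cos 28°  →  T_A = 2.464 T_B.
Vertical: T_A sin 69° + T_B sin 28° = 1393.
Substituting the horizontal relation into the vertical equation gives 2.77 T_B = 1393, so T_B = 503 N.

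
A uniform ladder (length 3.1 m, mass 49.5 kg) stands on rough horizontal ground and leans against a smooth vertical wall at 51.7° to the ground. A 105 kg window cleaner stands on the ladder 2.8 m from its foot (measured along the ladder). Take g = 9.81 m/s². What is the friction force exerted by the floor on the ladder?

f ≈ 927 N

Torques about the foot: N_wall · 3.1 sin 51.7° = 49.5×9.81×1.55 cos 51.7° + 105×9.81×2.8 cos 51.7° → N_wall = 926.51 N.
ΣF_x = 0: f_floor = N_wall = 926.51 N.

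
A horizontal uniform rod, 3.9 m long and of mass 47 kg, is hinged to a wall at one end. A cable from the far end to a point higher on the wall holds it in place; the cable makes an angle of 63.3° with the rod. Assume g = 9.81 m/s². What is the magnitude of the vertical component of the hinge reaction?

|H_y| ≈ 231 N

Take torques about the hinge: T sin 63.3° · 3.9 = 47×9.81×1.95 = 899.09 N·m.
So T = 899.09 / (0.8934 × 3.9) = 258.05 N.
ΣF_y = 0: H_y = (47×9.81) − T sin 63.3° = 461.07 − 230.54 = 230.54 N.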